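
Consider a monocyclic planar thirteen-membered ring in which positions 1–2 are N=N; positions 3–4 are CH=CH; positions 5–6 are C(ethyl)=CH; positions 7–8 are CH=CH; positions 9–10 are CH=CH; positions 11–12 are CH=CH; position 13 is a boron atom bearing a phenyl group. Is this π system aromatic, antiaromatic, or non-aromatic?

Antiaromatic

Check conjugation: every atom in a ring double bond is sp² and brings one electron to the p orbital; each =N– nitrogen is pyridine-type (lone pair in the sp² plane, one electron in the p orbital); the boron has an empty p orbital — every position has a p orbital, so the cyclic π system is continuous.
Counting π electrons: 6 × 2 = 12 from the double-bond units + 0 from the B(phenyl) atom = 12.
12 = 4(3); a planar, fully conjugated 4n system is antiaromatic.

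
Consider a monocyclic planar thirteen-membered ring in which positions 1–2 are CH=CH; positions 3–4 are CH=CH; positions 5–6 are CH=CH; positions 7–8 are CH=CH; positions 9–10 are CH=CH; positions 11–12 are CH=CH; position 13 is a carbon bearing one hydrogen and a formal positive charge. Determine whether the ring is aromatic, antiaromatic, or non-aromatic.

Antiaromatic

The p orbitals form a continuous loop: the double-bond atoms are sp², each contributing one p electron; the carbocation has an empty p orbital. The ring is fully conjugated.
π-electron count: 6 × 2 = 12 from the double-bond units + 0 from the CH(+) atom = 12.
12 is a 4n count (n = 3), so the planar conjugated ring is antiaromatic.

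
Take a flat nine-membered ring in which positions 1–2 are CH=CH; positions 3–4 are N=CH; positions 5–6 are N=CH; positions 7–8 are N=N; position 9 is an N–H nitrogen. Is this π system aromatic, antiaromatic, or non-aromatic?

The p orbitals form a continuous loop: the double-bond atoms are sp², each contributing one p electron; each =N– nitrogen is pyridine-type (lone pair in the sp² plane, one electron in the p orbital); the pyrrole-type nitrogen donates its lone pair from the p orbital. The ring is fully conjugated.
Adding the contributions, 4 × 2 = 8 from the double-bond units + 2 from the NH atom = 10.
10 = 4(2) + 2, which satisfies Hückel's 4n+2 rule.

Aromatic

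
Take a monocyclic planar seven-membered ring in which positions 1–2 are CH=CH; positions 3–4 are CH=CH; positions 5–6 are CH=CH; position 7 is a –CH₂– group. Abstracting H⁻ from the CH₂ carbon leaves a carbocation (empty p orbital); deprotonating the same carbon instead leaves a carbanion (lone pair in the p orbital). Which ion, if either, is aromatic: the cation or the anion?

The cation

Both ions have a continuous loop of p orbitals — each ring atom is sp².
Cation: 3 × 2 + 0 = 6 π electrons → 4(1)+2, aromatic.
Anion: 3 × 2 + 2 = 8 π electrons → 4(2), antiaromatic.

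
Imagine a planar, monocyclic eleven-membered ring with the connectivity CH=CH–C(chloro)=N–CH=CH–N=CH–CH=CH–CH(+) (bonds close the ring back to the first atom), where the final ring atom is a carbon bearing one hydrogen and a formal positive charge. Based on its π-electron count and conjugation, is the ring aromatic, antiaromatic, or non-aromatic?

Check conjugation: every atom in a ring double bond is sp² and brings one electron to the p orbital; each sp² =N– keeps its lone pair in-plane and puts one electron into the π system; the carbocation has an empty p orbital — every position has a p orbital, so the cyclic π system is continuous.
π-electron count: 5 × 2 = 10 from the double-bond units + 0 from the CH(+) atom = 10.
Since 10 = 4·2 + 2, the ring meets the 4n+2 criterion.

Aromatic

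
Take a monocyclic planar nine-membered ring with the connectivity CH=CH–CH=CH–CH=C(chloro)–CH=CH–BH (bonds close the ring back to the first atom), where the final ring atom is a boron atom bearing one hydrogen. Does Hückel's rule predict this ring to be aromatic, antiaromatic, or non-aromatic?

Antiaromatic

The p orbitals form a continuous loop: the double-bond atoms are sp², each contributing one p electron; the boron has an empty p orbital. The ring is fully conjugated.
π-electron count: 4 × 2 = 8 from the double-bond units + 0 from the BH atom = 8.
A 4n π count (8, n = 2) in a planar conjugated ring means antiaromatic.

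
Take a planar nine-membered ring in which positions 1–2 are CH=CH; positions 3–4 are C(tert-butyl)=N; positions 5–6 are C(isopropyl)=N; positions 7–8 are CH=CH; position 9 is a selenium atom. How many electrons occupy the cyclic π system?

10

Check conjugation: each doubly-bonded ring atom is sp² with one p-orbital electron; each =N– nitrogen is pyridine-type (lone pair in the sp² plane, one electron in the p orbital); the selenium donates one lone pair from its p orbital — every position has a p orbital, so the cyclic π system is continuous.
Tallying contributions gives 4 × 2 = 8 from the double-bond units + 2 from the Se atom = 10.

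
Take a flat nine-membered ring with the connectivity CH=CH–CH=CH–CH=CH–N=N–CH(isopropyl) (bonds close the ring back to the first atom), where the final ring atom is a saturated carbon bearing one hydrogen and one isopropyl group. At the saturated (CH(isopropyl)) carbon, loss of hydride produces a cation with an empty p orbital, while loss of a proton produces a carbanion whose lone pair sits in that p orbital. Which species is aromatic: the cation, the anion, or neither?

The anion

Both ions have a continuous loop of p orbitals — each ring atom is sp².
Cation: 4 × 2 + 0 = 8 π electrons → 4(2), antiaromatic.
Anion: 4 × 2 + 2 = 10 π electrons → 4(2)+2, aromatic.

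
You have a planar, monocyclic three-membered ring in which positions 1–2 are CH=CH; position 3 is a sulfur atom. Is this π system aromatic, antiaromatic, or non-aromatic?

Antiaromatic

Every ring atom contributes a p orbital perpendicular to the ring (every atom in a ring double bond is sp² and brings one electron to the p orbital; the sulfur donates one lone pair from its p orbital), so the π system is cyclic and fully conjugated.
Counting π electrons: 1 × 2 = 2 from the double-bond unit + 2 from the S atom = 4.
A 4n π count (4, n = 1) in a planar conjugated ring means antiaromatic.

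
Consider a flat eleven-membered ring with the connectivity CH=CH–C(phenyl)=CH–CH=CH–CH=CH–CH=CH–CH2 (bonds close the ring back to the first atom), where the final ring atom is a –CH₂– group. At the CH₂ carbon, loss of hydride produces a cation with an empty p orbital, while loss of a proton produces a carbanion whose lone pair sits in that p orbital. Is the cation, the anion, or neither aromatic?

In either ion the ring is fully conjugated: every atom, including the new sp² carbon, supplies a p orbital.
Cation: 5 × 2 + 0 = 10 π electrons → 4(2)+2, aromatic.
Anion: 5 × 2 + 2 = 12 π electrons → 4(3), antiaromatic.

The cation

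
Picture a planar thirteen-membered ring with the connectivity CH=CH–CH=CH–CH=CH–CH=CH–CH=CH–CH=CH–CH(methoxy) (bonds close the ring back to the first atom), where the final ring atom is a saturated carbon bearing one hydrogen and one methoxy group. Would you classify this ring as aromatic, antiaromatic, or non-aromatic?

Because that saturated carbon is sp³ and has no p orbital in the ring π system at the CH(methoxy) position, the π system cannot extend all the way around the ring.
Without a continuous loop of overlapping p orbitals the Hückel electron count never comes into play.

Non-aromatic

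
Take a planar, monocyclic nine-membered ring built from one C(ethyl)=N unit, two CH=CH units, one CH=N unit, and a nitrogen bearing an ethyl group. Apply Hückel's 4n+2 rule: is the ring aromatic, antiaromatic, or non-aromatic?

Aromatic

Every ring atom contributes a p orbital perpendicular to the ring (each doubly-bonded ring atom is sp² with one p-orbital electron; the doubly-bonded nitrogens are pyridine-type — their lone pairs lie in the ring plane, leaving one electron in the p orbital; the pyrrole-type nitrogen donates its lone pair from the p orbital), so the π system is cyclic and fully conjugated.
π-electron count: 4 × 2 = 8 from the double-bond units + 2 from the N(ethyl) atom = 10.
Since 10 = 4·2 + 2, the ring meets the 4n+2 criterion.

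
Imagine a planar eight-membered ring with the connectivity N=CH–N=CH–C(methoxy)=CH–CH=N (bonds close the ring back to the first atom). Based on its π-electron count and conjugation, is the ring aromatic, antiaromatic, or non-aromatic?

Antiaromatic

Check conjugation: every atom in a ring double bond is sp² and brings one electron to the p orbital; each sp² =N– keeps its lone pair in-plane and puts one electron into the π system — every position has a p orbital, so the cyclic π system is continuous.
Counting π electrons: 4 × 2 = 8 from the 4 double-bond units.
8 = 4(2); a planar, fully conjugated 4n system is antiaromatic.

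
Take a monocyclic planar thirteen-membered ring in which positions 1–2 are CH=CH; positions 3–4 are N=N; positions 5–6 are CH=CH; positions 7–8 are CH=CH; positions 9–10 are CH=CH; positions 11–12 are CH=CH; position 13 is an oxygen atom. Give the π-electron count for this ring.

Every ring atom contributes a p orbital perpendicular to the ring (each doubly-bonded ring atom is sp² with one p-orbital electron; the doubly-bonded nitrogens are pyridine-type — their lone pairs lie in the ring plane, leaving one electron in the p orbital; the oxygen donates one lone pair from its p orbital), so the π system is cyclic and fully conjugated.
π-electron count: 6 × 2 = 12 from the double-bond units + 2 from the O atom = 14.

14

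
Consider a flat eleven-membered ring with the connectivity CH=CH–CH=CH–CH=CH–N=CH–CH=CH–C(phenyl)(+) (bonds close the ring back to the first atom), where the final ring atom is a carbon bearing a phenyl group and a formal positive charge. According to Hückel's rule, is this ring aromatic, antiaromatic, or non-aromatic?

Aromatic

The p orbitals form a continuous loop: every atom in a ring double bond is sp² and brings one electron to the p orbital; each =N– nitrogen is pyridine-type (lone pair in the sp² plane, one electron in the p orbital); the carbocation has an empty p orbital. The ring is fully conjugated.
Tallying contributions gives 5 × 2 = 10 from the double-bond units + 0 from the C(phenyl)(+) atom = 10.
Since 10 = 4·2 + 2, the ring meets the 4n+2 criterion.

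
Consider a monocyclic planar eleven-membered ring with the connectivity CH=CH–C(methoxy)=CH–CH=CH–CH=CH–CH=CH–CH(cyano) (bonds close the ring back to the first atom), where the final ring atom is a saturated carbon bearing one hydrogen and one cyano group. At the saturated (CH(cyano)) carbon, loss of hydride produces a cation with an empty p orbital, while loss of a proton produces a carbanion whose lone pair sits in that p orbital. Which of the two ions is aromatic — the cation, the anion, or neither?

The cation

In both ions every ring atom is sp² and contributes a p orbital, so both rings are fully conjugated.
Cation: 5 × 2 + 0 = 10 π electrons → 4(2)+2, aromatic.
Anion: 5 × 2 + 2 = 12 π electrons → 4(3), antiaromatic.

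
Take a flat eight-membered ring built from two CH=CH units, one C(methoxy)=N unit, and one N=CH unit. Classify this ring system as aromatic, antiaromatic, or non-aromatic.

All ring atoms are sp² and supply a p orbital to the ring (each doubly-bonded ring atom is sp² with one p-orbital electron; each sp² =N– keeps its lone pair in-plane and puts one electron into the π system); the conjugation is uninterrupted.
Tallying contributions gives 4 × 2 = 8 from the 4 double-bond units.
With 8 = 4·2 π electrons, Hückel's rule classifies the planar ring as antiaromatic.

Antiaromatic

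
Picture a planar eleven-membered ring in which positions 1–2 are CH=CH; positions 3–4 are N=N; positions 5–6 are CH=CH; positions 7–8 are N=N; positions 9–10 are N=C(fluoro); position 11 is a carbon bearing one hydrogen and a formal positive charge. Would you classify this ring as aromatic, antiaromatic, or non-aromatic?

Check conjugation: every atom in a ring double bond is sp² and brings one electron to the p orbital; each =N– nitrogen is pyridine-type (lone pair in the sp² plane, one electron in the p orbital); the carbocation has an empty p orbital — every position has a p orbital, so the cyclic π system is continuous.
Counting π electrons: 5 × 2 = 10 from the double-bond units + 0 from the CH(+) atom = 10.
10 = 4(2) + 2, which satisfies Hückel's 4n+2 rule.

Aromatic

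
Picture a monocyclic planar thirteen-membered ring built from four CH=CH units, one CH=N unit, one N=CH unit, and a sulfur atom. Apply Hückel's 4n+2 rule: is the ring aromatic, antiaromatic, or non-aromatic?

Aromatic

The p orbitals form a continuous loop: each doubly-bonded ring atom is sp² with one p-orbital electron; each sp² =N– keeps its lone pair in-plane and puts one electron into the π system; the sulfur donates one lone pair from its p orbital. The ring is fully conjugated.
Tallying contributions gives 6 × 2 = 12 from the double-bond units + 2 from the S atom = 14.
With 14 π electrons (n = 3), the Hückel 4n+2 condition holds.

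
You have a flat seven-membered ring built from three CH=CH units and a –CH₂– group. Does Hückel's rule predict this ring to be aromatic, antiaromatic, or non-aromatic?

Non-aromatic

At the CH2 position, the tetrahedral CH₂ carbon is sp³ and has no p orbital in the ring π system; the ring's p-orbital overlap is broken there.
A ring that is not fully conjugated cannot be aromatic or antiaromatic regardless of its π-electron count.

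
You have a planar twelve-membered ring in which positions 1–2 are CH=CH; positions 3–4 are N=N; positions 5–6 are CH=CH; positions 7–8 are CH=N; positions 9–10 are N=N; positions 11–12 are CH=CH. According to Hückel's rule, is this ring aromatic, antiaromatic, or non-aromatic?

Antiaromatic

The p orbitals form a continuous loop: each doubly-bonded ring atom is sp² with one p-orbital electron; each =N– nitrogen is pyridine-type (lone pair in the sp² plane, one electron in the p orbital). The ring is fully conjugated.
Counting π electrons: 6 × 2 = 12 from the 6 double-bond units.
A 4n π count (12, n = 3) in a planar conjugated ring means antiaromatic.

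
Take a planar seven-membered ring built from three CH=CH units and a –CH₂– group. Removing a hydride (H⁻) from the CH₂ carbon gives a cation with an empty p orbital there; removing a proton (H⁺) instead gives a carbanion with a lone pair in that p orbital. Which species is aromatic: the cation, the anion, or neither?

The cation

In both ions every ring atom is sp² and contributes a p orbital, so both rings are fully conjugated.
Cation: 3 × 2 + 0 = 6 π electrons → 4(1)+2, aromatic.
Anion: 3 × 2 + 2 = 8 π electrons → 4(2), antiaromatic.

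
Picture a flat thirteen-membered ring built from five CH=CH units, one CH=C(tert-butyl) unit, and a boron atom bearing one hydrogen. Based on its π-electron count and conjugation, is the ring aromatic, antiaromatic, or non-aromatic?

Antiaromatic

All ring atoms are sp² and supply a p orbital to the ring (the double-bond atoms are sp², each contributing one p electron; the boron has an empty p orbital); the conjugation is uninterrupted.
Adding the contributions, 6 × 2 = 12 from the double-bond units + 0 from the BH atom = 12.
12 = 4(3); a planar, fully conjugated 4n system is antiaromatic.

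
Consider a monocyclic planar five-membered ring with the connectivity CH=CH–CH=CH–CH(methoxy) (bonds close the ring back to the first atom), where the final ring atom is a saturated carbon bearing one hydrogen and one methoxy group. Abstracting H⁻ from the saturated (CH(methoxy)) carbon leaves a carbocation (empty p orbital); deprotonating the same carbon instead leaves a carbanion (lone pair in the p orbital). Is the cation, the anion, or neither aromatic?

The anion

In both ions every ring atom is sp² and contributes a p orbital, so both rings are fully conjugated.
Cation: 2 × 2 + 0 = 4 π electrons → 4(1), antiaromatic.
Anion: 2 × 2 + 2 = 6 π electrons → 4(1)+2, aromatic.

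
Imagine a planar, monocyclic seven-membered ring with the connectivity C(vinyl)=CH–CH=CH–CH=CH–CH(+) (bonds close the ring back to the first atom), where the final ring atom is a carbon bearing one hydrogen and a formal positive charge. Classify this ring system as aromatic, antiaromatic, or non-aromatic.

Aromatic

The p orbitals form a continuous loop: each doubly-bonded ring atom is sp² with one p-orbital electron; the carbocation has an empty p orbital. The ring is fully conjugated.
Tallying contributions gives 3 × 2 = 6 from the double-bond units + 0 from the CH(+) atom = 6.
6 = 4(1) + 2, which satisfies Hückel's 4n+2 rule.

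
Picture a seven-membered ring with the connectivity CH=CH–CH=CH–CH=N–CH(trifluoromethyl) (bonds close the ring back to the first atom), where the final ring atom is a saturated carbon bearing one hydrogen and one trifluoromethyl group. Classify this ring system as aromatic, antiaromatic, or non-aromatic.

Non-aromatic

Because that saturated carbon is sp³ and has no p orbital in the ring π system at the CH(trifluoromethyl) position, the π system cannot extend all the way around the ring.
Without a continuous loop of overlapping p orbitals the Hückel electron count never comes into play.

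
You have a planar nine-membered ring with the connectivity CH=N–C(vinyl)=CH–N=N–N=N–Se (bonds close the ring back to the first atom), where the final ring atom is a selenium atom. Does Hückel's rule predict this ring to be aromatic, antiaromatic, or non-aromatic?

All ring atoms are sp² and supply a p orbital to the ring (each doubly-bonded ring atom is sp² with one p-orbital electron; the doubly-bonded nitrogens are pyridine-type — their lone pairs lie in the ring plane, leaving one electron in the p orbital; the selenium donates one lone pair from its p orbital); the conjugation is uninterrupted.
Tallying contributions gives 4 × 2 = 8 from the double-bond units + 2 from the Se atom = 10.
Since 10 = 4·2 + 2, the ring meets the 4n+2 criterion.

Aromatic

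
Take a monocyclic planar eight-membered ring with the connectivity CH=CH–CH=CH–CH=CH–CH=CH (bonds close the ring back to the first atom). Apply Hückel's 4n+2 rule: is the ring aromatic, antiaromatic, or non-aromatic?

Antiaromatic

Check conjugation: the double-bond atoms are sp², each contributing one p electron — every position has a p orbital, so the cyclic π system is continuous.
Adding the contributions, 4 × 2 = 8 from the 4 double-bond units.
8 = 4(2); a planar, fully conjugated 4n system is antiaromatic.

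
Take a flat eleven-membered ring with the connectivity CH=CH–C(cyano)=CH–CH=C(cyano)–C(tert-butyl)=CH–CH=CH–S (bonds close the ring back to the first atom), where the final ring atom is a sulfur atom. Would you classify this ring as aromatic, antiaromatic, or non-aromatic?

Every ring atom contributes a p orbital perpendicular to the ring (the double-bond atoms are sp², each contributing one p electron; the sulfur donates one lone pair from its p orbital), so the π system is cyclic and fully conjugated.
Tallying contributions gives 5 × 2 = 10 from the double-bond units + 2 from the S atom = 12.
A 4n π count (12, n = 3) in a planar conjugated ring means antiaromatic.

Antiaromatic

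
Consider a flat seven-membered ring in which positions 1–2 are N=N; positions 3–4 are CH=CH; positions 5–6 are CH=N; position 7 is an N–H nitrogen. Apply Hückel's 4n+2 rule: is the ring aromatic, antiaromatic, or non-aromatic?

Antiaromatic

All ring atoms are sp² and supply a p orbital to the ring (each doubly-bonded ring atom is sp² with one p-orbital electron; each sp² =N– keeps its lone pair in-plane and puts one electron into the π system; the pyrrole-type nitrogen donates its lone pair from the p orbital); the conjugation is uninterrupted.
Tallying contributions gives 3 × 2 = 6 from the double-bond units + 2 from the NH atom = 8.
With 8 = 4·2 π electrons, Hückel's rule classifies the planar ring as antiaromatic.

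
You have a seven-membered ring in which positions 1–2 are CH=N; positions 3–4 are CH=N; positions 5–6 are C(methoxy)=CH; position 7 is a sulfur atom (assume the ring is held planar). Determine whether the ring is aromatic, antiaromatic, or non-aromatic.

Antiaromatic

The p orbitals form a continuous loop: each doubly-bonded ring atom is sp² with one p-orbital electron; the doubly-bonded nitrogens are pyridine-type — their lone pairs lie in the ring plane, leaving one electron in the p orbital; the sulfur donates one lone pair from its p orbital. The ring is fully conjugated.
Tallying contributions gives 3 × 2 = 6 from the double-bond units + 2 from the S atom = 8.
8 = 4(2); a planar, fully conjugated 4n system is antiaromatic.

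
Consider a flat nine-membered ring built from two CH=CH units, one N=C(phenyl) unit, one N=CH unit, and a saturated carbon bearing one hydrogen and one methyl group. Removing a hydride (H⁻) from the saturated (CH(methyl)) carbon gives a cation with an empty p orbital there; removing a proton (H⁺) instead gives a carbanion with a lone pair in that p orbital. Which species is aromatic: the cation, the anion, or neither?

In both ions every ring atom is sp² and contributes a p orbital, so both rings are fully conjugated.
Cation: 4 × 2 + 0 = 8 π electrons → 4(2), antiaromatic.
Anion: 4 × 2 + 2 = 10 π electrons → 4(2)+2, aromatic.

The anion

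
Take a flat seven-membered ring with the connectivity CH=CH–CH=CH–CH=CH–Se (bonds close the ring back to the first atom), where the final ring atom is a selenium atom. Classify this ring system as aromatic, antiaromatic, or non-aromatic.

Antiaromatic

All ring atoms are sp² and supply a p orbital to the ring (each doubly-bonded ring atom is sp² with one p-orbital electron; the selenium donates one lone pair from its p orbital); the conjugation is uninterrupted.
Counting π electrons: 3 × 2 = 6 from the double-bond units + 2 from the Se atom = 8.
8 = 4(2); a planar, fully conjugated 4n system is antiaromatic.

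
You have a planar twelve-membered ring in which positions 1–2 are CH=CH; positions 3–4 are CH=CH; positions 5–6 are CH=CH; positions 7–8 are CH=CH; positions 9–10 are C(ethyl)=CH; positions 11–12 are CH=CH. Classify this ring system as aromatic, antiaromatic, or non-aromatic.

All ring atoms are sp² and supply a p orbital to the ring (every atom in a ring double bond is sp² and brings one electron to the p orbital); the conjugation is uninterrupted.
π-electron count: 6 × 2 = 12 from the 6 double-bond units.
12 = 4(3); a planar, fully conjugated 4n system is antiaromatic.

Antiaromatic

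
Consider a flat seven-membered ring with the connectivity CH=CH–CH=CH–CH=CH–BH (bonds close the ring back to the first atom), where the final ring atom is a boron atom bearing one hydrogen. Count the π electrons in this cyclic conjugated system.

6

All ring atoms are sp² and supply a p orbital to the ring (each doubly-bonded ring atom is sp² with one p-orbital electron; the boron has an empty p orbital); the conjugation is uninterrupted.
π-electron count: 3 × 2 = 6 from the double-bond units + 0 from the BH atom = 6.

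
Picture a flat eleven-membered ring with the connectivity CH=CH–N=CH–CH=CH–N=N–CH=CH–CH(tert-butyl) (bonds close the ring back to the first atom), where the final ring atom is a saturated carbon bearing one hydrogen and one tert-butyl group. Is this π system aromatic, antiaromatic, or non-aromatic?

At the CH(tert-butyl) position, that saturated carbon is sp³ and has no p orbital in the ring π system; the ring's p-orbital overlap is broken there.
Hückel's rule only applies to fully conjugated rings, so this one is simply non-aromatic.

Non-aromatic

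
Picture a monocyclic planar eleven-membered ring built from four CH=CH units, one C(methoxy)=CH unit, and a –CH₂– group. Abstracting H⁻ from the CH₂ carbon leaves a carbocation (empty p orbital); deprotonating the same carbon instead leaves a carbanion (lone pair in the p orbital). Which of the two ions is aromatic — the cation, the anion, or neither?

In either ion the ring is fully conjugated: every atom, including the new sp² carbon, supplies a p orbital.
Cation: 5 × 2 + 0 = 10 π electrons → 4(2)+2, aromatic.
Anion: 5 × 2 + 2 = 12 π electrons → 4(3), antiaromatic.

The cation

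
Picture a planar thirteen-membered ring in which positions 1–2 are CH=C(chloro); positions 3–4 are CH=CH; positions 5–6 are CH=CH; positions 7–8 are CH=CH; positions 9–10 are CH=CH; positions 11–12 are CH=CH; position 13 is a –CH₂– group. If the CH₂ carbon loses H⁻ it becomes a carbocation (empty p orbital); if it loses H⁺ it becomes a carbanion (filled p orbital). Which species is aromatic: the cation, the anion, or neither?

Both ions have a continuous loop of p orbitals — each ring atom is sp².
Cation: 6 × 2 + 0 = 12 π electrons → 4(3), antiaromatic.
Anion: 6 × 2 + 2 = 14 π electrons → 4(3)+2, aromatic.

The anion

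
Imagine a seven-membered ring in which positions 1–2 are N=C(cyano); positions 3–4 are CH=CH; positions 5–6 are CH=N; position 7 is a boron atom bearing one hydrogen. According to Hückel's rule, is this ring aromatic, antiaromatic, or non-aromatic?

Every ring atom contributes a p orbital perpendicular to the ring (each doubly-bonded ring atom is sp² with one p-orbital electron; the doubly-bonded nitrogens are pyridine-type — their lone pairs lie in the ring plane, leaving one electron in the p orbital; the boron has an empty p orbital), so the π system is cyclic and fully conjugated.
Counting π electrons: 3 × 2 = 6 from the double-bond units + 0 from the BH atom = 6.
With 6 π electrons (n = 1), the Hückel 4n+2 condition holds.

Aromatic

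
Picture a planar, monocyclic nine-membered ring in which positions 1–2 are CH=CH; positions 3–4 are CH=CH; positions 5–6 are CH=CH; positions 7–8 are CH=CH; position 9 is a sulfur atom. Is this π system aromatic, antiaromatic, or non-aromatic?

Aromatic

Check conjugation: the double-bond atoms are sp², each contributing one p electron; the sulfur donates one lone pair from its p orbital — every position has a p orbital, so the cyclic π system is continuous.
Adding the contributions, 4 × 2 = 8 from the double-bond units + 2 from the S atom = 10.
Since 10 = 4·2 + 2, the ring meets the 4n+2 criterion.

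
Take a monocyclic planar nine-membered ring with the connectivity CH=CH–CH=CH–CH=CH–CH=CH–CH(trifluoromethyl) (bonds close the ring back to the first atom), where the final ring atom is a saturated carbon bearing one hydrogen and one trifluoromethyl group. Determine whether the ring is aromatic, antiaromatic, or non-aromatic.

At the CH(trifluoromethyl) position, that saturated carbon is sp³ and has no p orbital in the ring π system; the ring's p-orbital overlap is broken there.
Broken conjugation rules out both aromaticity and antiaromaticity.

Non-aromatic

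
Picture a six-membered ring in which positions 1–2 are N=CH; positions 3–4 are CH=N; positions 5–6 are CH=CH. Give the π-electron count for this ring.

6

All ring atoms are sp² and supply a p orbital to the ring (the double-bond atoms are sp², each contributing one p electron; the doubly-bonded nitrogens are pyridine-type — their lone pairs lie in the ring plane, leaving one electron in the p orbital); the conjugation is uninterrupted.
Counting π electrons: 3 × 2 = 6 from the 3 double-bond units.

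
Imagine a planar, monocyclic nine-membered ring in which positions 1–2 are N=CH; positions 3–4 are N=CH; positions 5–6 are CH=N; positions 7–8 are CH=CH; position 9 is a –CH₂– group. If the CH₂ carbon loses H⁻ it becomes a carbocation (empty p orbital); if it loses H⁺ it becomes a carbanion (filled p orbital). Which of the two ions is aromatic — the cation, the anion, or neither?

The anion

Once that carbon is sp², every ring atom has a p orbital and both ions are fully conjugated.
Cation: 4 × 2 + 0 = 8 π electrons → 4(2), antiaromatic.
Anion: 4 × 2 + 2 = 10 π electrons → 4(2)+2, aromatic.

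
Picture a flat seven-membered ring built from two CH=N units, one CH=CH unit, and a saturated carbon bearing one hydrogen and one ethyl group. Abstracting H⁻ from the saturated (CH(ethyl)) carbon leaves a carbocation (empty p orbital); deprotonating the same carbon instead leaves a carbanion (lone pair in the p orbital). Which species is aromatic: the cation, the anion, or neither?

The cation

Once that carbon is sp², every ring atom has a p orbital and both ions are fully conjugated.
Cation: 3 × 2 + 0 = 6 π electrons → 4(1)+2, aromatic.
Anion: 3 × 2 + 2 = 8 π electrons → 4(2), antiaromatic.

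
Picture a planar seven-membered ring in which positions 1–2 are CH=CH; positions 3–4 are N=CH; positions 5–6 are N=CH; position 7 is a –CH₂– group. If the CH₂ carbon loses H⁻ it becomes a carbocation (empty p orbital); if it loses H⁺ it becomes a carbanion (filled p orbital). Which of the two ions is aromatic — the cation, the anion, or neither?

In either ion the ring is fully conjugated: every atom, including the new sp² carbon, supplies a p orbital.
Cation: 3 × 2 + 0 = 6 π electrons → 4(1)+2, aromatic.
Anion: 3 × 2 + 2 = 8 π electrons → 4(2), antiaromatic.

The cation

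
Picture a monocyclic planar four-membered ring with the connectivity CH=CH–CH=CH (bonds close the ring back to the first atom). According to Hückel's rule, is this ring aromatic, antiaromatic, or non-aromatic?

Antiaromatic

All ring atoms are sp² and supply a p orbital to the ring (the double-bond atoms are sp², each contributing one p electron); the conjugation is uninterrupted.
Tallying contributions gives 2 × 2 = 4 from the 2 double-bond units.
4 is a 4n count (n = 1), so the planar conjugated ring is antiaromatic.
(This ring is cyclobutadiene.)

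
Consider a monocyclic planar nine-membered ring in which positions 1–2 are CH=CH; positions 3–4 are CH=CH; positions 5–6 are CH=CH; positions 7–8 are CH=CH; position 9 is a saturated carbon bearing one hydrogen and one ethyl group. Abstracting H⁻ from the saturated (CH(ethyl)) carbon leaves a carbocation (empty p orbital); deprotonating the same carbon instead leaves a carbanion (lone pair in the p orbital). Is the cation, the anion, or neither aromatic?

The anion

In either ion the ring is fully conjugated: every atom, including the new sp² carbon, supplies a p orbital.
Cation: 4 × 2 + 0 = 8 π electrons → 4(2), antiaromatic.
Anion: 4 × 2 + 2 = 10 π electrons → 4(2)+2, aromatic.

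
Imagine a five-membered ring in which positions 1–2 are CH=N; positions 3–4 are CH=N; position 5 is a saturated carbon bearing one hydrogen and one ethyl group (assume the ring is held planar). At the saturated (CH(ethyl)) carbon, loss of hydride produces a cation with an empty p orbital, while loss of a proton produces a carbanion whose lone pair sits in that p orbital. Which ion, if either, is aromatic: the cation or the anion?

Once that carbon is sp², every ring atom has a p orbital and both ions are fully conjugated.
Cation: 2 × 2 + 0 = 4 π electrons → 4(1), antiaromatic.
Anion: 2 × 2 + 2 = 6 π electrons → 4(1)+2, aromatic.

The anion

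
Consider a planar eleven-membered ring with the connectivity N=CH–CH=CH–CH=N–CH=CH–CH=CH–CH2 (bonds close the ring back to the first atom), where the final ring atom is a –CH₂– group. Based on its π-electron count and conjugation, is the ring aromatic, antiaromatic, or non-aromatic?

At the CH2 position, the tetrahedral CH₂ carbon is sp³ and has no p orbital in the ring π system; the ring's p-orbital overlap is broken there.
Without a continuous loop of overlapping p orbitals the Hückel electron count never comes into play.

Non-aromatic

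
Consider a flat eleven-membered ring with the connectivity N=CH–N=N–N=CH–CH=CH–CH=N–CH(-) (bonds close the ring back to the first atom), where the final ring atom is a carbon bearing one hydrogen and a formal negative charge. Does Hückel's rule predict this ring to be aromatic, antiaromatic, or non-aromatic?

Check conjugation: the double-bond atoms are sp², each contributing one p electron; each =N– nitrogen is pyridine-type (lone pair in the sp² plane, one electron in the p orbital); the carbanion's lone pair occupies the p orbital — every position has a p orbital, so the cyclic π system is continuous.
Adding the contributions, 5 × 2 = 10 from the double-bond units + 2 from the CH(-) atom = 12.
12 = 4(3); a planar, fully conjugated 4n system is antiaromatic.

Antiaromatic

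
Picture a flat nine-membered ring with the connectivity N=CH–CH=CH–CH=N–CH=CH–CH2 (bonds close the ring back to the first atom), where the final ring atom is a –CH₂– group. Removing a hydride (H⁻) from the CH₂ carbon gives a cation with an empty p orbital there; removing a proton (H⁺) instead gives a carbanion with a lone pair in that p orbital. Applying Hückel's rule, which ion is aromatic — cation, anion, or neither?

The anion

Once that carbon is sp², every ring atom has a p orbital and both ions are fully conjugated.
Cation: 4 × 2 + 0 = 8 π electrons → 4(2), antiaromatic.
Anion: 4 × 2 + 2 = 10 π electrons → 4(2)+2, aromatic.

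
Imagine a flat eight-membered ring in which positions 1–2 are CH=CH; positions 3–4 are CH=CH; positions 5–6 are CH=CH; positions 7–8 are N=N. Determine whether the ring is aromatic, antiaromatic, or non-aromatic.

Antiaromatic

All ring atoms are sp² and supply a p orbital to the ring (every atom in a ring double bond is sp² and brings one electron to the p orbital; each =N– nitrogen is pyridine-type (lone pair in the sp² plane, one electron in the p orbital)); the conjugation is uninterrupted.
Adding the contributions, 4 × 2 = 8 from the 4 double-bond units.
8 = 4(2); a planar, fully conjugated 4n system is antiaromatic.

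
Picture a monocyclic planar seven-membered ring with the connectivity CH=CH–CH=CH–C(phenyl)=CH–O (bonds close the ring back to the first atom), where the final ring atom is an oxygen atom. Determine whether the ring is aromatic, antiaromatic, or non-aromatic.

Antiaromatic

Every ring atom contributes a p orbital perpendicular to the ring (the double-bond atoms are sp², each contributing one p electron; the oxygen donates one lone pair from its p orbital), so the π system is cyclic and fully conjugated.
Counting π electrons: 3 × 2 = 6 from the double-bond units + 2 from the O atom = 8.
8 = 4(2); a planar, fully conjugated 4n system is antiaromatic.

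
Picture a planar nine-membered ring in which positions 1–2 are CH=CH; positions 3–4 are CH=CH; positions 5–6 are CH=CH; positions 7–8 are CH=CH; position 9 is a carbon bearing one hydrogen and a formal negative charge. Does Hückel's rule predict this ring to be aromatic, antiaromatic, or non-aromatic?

Aromatic

Every ring atom contributes a p orbital perpendicular to the ring (each doubly-bonded ring atom is sp² with one p-orbital electron; the carbanion's lone pair occupies the p orbital), so the π system is cyclic and fully conjugated.
π-electron count: 4 × 2 = 8 from the double-bond units + 2 from the CH(-) atom = 10.
10 = 4(2) + 2, which satisfies Hückel's 4n+2 rule.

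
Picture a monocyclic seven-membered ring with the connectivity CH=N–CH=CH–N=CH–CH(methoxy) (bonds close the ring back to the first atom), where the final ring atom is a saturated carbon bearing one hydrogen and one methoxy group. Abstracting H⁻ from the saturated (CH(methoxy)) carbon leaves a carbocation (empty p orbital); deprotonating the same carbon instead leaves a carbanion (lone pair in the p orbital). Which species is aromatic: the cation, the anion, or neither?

In either ion the ring is fully conjugated: every atom, including the new sp² carbon, supplies a p orbital.
Cation: 3 × 2 + 0 = 6 π electrons → 4(1)+2, aromatic.
Anion: 3 × 2 + 2 = 8 π electrons → 4(2), antiaromatic.

The cation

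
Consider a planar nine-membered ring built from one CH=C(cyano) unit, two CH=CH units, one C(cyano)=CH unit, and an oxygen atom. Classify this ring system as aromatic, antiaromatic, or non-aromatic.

All ring atoms are sp² and supply a p orbital to the ring (the double-bond atoms are sp², each contributing one p electron; the oxygen donates one lone pair from its p orbital); the conjugation is uninterrupted.
Counting π electrons: 4 × 2 = 8 from the double-bond units + 2 from the O atom = 10.
With 10 π electrons (n = 2), the Hückel 4n+2 condition holds.

Aromatic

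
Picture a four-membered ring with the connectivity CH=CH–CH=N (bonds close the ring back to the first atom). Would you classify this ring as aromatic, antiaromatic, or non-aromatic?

Check conjugation: each doubly-bonded ring atom is sp² with one p-orbital electron; each sp² =N– keeps its lone pair in-plane and puts one electron into the π system — every position has a p orbital, so the cyclic π system is continuous.
π-electron count: 2 × 2 = 4 from the 2 double-bond units.
With 4 = 4·1 π electrons, Hückel's rule classifies the planar ring as antiaromatic.

Antiaromatic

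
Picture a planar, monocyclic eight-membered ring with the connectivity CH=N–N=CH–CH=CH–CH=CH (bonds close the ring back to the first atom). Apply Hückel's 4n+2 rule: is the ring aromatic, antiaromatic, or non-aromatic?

Antiaromatic

All ring atoms are sp² and supply a p orbital to the ring (the double-bond atoms are sp², each contributing one p electron; each sp² =N– keeps its lone pair in-plane and puts one electron into the π system); the conjugation is uninterrupted.
Counting π electrons: 4 × 2 = 8 from the 4 double-bond units.
8 = 4(2); a planar, fully conjugated 4n system is antiaromatic.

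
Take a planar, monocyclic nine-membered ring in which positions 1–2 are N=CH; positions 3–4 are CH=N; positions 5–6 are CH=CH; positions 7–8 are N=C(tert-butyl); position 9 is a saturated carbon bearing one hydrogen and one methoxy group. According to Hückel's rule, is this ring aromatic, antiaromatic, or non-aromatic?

Non-aromatic

The CH(methoxy) carbon is saturated: that saturated carbon is sp³ and has no p orbital in the ring π system. Conjugation is not continuous around the ring.
Without a continuous loop of overlapping p orbitals the Hückel electron count never comes into play.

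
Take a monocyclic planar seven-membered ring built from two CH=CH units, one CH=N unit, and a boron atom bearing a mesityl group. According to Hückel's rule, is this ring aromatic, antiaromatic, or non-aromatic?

Check conjugation: every atom in a ring double bond is sp² and brings one electron to the p orbital; the doubly-bonded nitrogens are pyridine-type — their lone pairs lie in the ring plane, leaving one electron in the p orbital; the boron has an empty p orbital — every position has a p orbital, so the cyclic π system is continuous.
Tallying contributions gives 3 × 2 = 6 from the double-bond units + 0 from the B(mesityl) atom = 6.
That gives a 4n+2 count (6, n = 1).

Aromatic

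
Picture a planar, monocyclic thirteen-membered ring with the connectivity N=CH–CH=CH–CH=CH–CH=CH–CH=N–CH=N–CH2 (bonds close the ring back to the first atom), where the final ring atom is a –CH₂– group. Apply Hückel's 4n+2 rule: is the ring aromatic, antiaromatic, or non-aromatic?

The CH2 carbon is saturated: the tetrahedral CH₂ carbon is sp³ and has no p orbital in the ring π system. Conjugation is not continuous around the ring.
A ring that is not fully conjugated cannot be aromatic or antiaromatic regardless of its π-electron count.

Non-aromatic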